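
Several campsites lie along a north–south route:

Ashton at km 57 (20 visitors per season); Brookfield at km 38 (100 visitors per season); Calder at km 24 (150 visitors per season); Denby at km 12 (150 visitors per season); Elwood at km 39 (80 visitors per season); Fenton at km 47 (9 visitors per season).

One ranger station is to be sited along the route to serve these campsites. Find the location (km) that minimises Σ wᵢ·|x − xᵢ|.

x = 24

For a sum of weighted absolute distances on a line, the optimum is the weighted median (not the mean). Total weight W = 509; half-weight = 254.5.
Sort by position and accumulate weight:
  km 12 (Denby, w=150) → cum 150
  km 24 (Calder, w=150) → cum 300  ≥ 254.5 → median here
  km 38 (Brookfield, w=100) → cum 400
  km 39 (Elwood, w=80) → cum 480
  km 47 (Fenton, w=9) → cum 489
  km 57 (Ashton, w=20) → cum 509
Optimal location: km 24.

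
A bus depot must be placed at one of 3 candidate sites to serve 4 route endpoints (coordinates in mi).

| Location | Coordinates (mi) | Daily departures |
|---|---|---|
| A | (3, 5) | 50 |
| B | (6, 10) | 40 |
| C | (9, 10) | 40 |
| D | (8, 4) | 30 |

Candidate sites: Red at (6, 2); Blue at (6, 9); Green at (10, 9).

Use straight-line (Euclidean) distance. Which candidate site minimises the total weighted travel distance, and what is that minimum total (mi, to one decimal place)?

Blue, total 578.0 mi

Total weighted distance at each candidate:
  Red (6, 2): total = 958.7
  Blue (6, 9): total = 578.0
  Green (10, 9): total = 786.2
Minimum is at Blue with total 578.0 mi.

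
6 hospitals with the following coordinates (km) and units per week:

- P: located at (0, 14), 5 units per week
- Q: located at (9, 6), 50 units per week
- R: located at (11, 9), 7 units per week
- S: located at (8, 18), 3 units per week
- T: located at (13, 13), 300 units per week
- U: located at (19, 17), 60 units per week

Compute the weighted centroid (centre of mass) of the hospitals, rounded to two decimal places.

The minimiser of Σwᵢ‖p−pᵢ‖² is the weighted centroid p* = (Σwᵢpᵢ)/(Σwᵢ).
Σwᵢ = 425.
Σwᵢxᵢ = 5·0 + 50·9 + 7·11 + 3·8 + 300·13 + 60·19 = 5591.
Σwᵢyᵢ = 5·14 + 50·6 + 7·9 + 3·18 + 300·13 + 60·17 = 5407.
x* = 5591/425 = 13.16, y* = 5407/425 = 12.72.

(13.16, 12.72)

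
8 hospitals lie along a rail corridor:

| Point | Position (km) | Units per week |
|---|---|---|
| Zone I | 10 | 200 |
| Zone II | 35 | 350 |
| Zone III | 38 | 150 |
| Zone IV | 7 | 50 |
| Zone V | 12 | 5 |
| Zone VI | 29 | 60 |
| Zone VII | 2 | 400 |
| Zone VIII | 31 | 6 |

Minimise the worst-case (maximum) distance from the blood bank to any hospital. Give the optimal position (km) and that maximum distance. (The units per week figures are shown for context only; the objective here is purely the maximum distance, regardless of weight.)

The 1-center on a line is the midpoint of the two extreme points: leftmost at 2, rightmost at 38.
Optimal location = (2 + 38)/2 = 20; maximum distance = (38 − 2)/2 = 18.

location 20, max distance 18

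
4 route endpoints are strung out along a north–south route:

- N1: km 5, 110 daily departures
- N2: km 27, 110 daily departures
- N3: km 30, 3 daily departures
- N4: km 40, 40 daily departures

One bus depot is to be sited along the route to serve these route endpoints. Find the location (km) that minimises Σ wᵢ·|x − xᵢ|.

x = 27

For a sum of weighted absolute distances on a line, the optimum is the weighted median (not the mean). Total weight W = 263; half-weight = 131.5.
Sort by position and accumulate weight:
  km 5 (N1, w=110) → cum 110
  km 27 (N2, w=110) → cum 220  ≥ 131.5 → median here
  km 30 (N3, w=3) → cum 223
  km 40 (N4, w=40) → cum 263
Optimal location: km 27.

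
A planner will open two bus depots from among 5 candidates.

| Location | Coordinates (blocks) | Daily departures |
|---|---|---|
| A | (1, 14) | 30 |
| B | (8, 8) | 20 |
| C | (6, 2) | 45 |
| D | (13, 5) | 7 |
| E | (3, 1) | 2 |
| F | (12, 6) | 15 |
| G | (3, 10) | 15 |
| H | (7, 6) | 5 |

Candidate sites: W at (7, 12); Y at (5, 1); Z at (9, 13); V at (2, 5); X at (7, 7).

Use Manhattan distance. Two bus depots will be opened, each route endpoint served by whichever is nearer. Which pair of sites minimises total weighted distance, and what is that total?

{Y, X}, total 780

Evaluate every pair (each demand assigned to the nearer of the two):
  {Y, X}: total = 780
  {W, Y}: total = 803
  {W, X}: total = 811
  {Z, X}: total = 856
  {V, X}: total = 861
  {Y, Z}: total = 888
  {Y, V}: total = 936
  {W, V}: total = 1027
  {Z, V}: total = 1062
  {W, Z}: total = 1219
Best pair: {Y, X} with total 780.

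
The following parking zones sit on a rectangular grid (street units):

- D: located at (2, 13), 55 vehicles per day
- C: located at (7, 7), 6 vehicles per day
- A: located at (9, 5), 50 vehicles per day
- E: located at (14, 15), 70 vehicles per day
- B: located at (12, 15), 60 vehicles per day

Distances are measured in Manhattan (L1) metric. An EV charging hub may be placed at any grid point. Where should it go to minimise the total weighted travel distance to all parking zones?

Manhattan distance separates: Σwᵢ(|x−xᵢ|+|y−yᵢ|) = Σwᵢ|x−xᵢ| + Σwᵢ|y−yᵢ|, so x and y are optimised independently as 1-D weighted medians.
Total weight W = 241; half = 120.5.
x-coordinate, sorted with cumulative weight:
  x=2 (D, w=55) cum 55
  x=7 (C, w=6) cum 61
  x=9 (A, w=50) cum 111
  x=12 (B, w=60) cum 171  ← median
  x=14 (E, w=70) cum 241
⇒ x* = 12
y-coordinate, sorted with cumulative weight:
  y=5 (A, w=50) cum 50
  y=7 (C, w=6) cum 56
  y=13 (D, w=55) cum 111
  y=15 (E, w=70) cum 181  ← median
  y=15 (B, w=60) cum 241
⇒ y* = 15

(12, 15)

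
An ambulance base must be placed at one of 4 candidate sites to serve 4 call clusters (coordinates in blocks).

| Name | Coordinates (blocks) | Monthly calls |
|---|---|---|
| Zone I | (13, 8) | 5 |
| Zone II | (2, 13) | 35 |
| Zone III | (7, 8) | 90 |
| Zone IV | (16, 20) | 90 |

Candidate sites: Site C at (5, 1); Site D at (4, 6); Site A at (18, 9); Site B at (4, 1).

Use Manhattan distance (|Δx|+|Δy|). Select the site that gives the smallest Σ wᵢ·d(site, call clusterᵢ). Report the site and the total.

Site A, total 2980 blocks

Total weighted distance at each candidate:
  Site C (5, 1): total = 4110
  Site D (4, 6): total = 3160
  Site A (18, 9): total = 2980
  Site B (4, 1): total = 4260
Minimum is at Site A with total 2980 blocks.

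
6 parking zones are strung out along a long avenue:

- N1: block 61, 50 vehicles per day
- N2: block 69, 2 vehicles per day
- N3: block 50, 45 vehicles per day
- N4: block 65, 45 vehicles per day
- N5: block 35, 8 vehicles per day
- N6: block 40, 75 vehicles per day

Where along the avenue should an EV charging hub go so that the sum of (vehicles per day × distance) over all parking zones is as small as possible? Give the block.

For a sum of weighted absolute distances on a line, the optimum is the weighted median (not the mean). Total weight W = 225; half-weight = 112.5.
Sort by position and accumulate weight:
  block 35 (N5, w=8) → cum 8
  block 40 (N6, w=75) → cum 83
  block 50 (N3, w=45) → cum 128  ≥ 112.5 → median here
  block 61 (N1, w=50) → cum 178
  block 65 (N4, w=45) → cum 223
  block 69 (N2, w=2) → cum 225
Optimal location: block 50.

x = 50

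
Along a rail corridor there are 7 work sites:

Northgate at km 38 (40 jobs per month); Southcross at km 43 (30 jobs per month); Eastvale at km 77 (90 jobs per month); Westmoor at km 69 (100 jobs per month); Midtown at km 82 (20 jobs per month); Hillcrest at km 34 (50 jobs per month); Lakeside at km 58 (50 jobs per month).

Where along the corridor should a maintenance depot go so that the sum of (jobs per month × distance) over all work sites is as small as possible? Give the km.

x = 69

For a sum of weighted absolute distances on a line, the optimum is the weighted median (not the mean). Total weight W = 380; half-weight = 190.
Sort by position and accumulate weight:
  km 34 (Hillcrest, w=50) → cum 50
  km 38 (Northgate, w=40) → cum 90
  km 43 (Southcross, w=30) → cum 120
  km 58 (Lakeside, w=50) → cum 170
  km 69 (Westmoor, w=100) → cum 270  ≥ 190 → median here
  km 77 (Eastvale, w=90) → cum 360
  km 82 (Midtown, w=20) → cum 380
Optimal location: km 69.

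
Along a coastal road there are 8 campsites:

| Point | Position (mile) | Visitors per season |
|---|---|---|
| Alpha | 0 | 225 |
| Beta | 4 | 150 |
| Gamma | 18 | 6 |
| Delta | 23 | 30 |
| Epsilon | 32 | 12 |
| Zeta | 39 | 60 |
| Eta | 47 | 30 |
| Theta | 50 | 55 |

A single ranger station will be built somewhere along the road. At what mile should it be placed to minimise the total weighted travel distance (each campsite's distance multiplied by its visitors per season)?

For a sum of weighted absolute distances on a line, the optimum is the weighted median (not the mean). Total weight W = 568; half-weight = 284.
Sort by position and accumulate weight:
  mile 0 (Alpha, w=225) → cum 225
  mile 4 (Beta, w=150) → cum 375  ≥ 284 → median here
  mile 18 (Gamma, w=6) → cum 381
  mile 23 (Delta, w=30) → cum 411
  mile 32 (Epsilon, w=12) → cum 423
  mile 39 (Zeta, w=60) → cum 483
  mile 47 (Eta, w=30) → cum 513
  mile 50 (Theta, w=55) → cum 568
Optimal location: mile 4.

x = 4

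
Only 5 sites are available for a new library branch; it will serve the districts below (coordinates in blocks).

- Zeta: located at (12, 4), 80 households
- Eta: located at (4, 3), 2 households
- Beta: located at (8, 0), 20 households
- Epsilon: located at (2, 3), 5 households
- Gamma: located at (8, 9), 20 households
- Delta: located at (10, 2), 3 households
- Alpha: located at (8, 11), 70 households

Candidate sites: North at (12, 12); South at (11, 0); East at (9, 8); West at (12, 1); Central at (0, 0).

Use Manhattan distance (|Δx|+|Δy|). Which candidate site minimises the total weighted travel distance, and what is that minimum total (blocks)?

East, total 1161 blocks

Total weighted distance at each candidate:
  North (12, 12): total = 1615
  South (11, 0): total = 1769
  East (9, 8): total = 1161
  West (12, 1): total = 1649
  Central (0, 0): total = 3185
Minimum is at East with total 1161 blocks.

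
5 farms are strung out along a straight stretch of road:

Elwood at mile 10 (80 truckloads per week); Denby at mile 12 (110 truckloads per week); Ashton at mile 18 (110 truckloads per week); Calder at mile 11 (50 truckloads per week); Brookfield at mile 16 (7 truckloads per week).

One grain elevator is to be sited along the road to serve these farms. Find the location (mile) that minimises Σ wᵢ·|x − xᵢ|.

For a sum of weighted absolute distances on a line, the optimum is the weighted median (not the mean). Total weight W = 357; half-weight = 178.5.
Sort by position and accumulate weight:
  mile 10 (Elwood, w=80) → cum 80
  mile 11 (Calder, w=50) → cum 130
  mile 12 (Denby, w=110) → cum 240  ≥ 178.5 → median here
  mile 16 (Brookfield, w=7) → cum 247
  mile 18 (Ashton, w=110) → cum 357
Optimal location: mile 12.

x = 12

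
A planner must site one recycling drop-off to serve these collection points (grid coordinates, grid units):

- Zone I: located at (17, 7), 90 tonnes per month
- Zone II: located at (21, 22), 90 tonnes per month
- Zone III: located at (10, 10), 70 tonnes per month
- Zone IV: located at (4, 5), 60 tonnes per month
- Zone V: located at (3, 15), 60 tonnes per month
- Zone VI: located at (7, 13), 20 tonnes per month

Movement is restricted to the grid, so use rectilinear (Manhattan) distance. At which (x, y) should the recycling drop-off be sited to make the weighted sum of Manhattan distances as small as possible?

Manhattan distance separates: Σwᵢ(|x−xᵢ|+|y−yᵢ|) = Σwᵢ|x−xᵢ| + Σwᵢ|y−yᵢ|, so x and y are optimised independently as 1-D weighted medians.
Total weight W = 390; half = 195.
x-coordinate, sorted with cumulative weight:
  x=3 (Zone V, w=60) cum 60
  x=4 (Zone IV, w=60) cum 120
  x=7 (Zone VI, w=20) cum 140
  x=10 (Zone III, w=70) cum 210  ← median
  x=17 (Zone I, w=90) cum 300
  x=21 (Zone II, w=90) cum 390
⇒ x* = 10
y-coordinate, sorted with cumulative weight:
  y=5 (Zone IV, w=60) cum 60
  y=7 (Zone I, w=90) cum 150
  y=10 (Zone III, w=70) cum 220  ← median
  y=13 (Zone VI, w=20) cum 240
  y=15 (Zone V, w=60) cum 300
  y=22 (Zone II, w=90) cum 390
⇒ y* = 10

(10, 10)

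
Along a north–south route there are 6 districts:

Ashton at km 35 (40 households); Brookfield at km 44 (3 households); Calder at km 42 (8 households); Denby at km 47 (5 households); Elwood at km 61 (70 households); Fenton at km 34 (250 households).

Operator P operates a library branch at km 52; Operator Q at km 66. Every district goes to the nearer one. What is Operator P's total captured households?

306

The indifferent point is the midpoint (52+66)/2 = 59; districts left of it (closer to Operator P at 52) go to Operator P, those right go to Operator Q.
  Fenton at 34 (w=250) → Operator P
  Ashton at 35 (w=40) → Operator P
  Calder at 42 (w=8) → Operator P
  Brookfield at 44 (w=3) → Operator P
  Denby at 47 (w=5) → Operator P
  Elwood at 61 (w=70) → Operator Q
Operator P captures 306; Operator Q captures 70.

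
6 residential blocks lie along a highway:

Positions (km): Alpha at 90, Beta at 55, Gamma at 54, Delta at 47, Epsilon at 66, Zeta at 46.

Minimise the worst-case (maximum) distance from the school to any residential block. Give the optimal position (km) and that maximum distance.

The 1-center on a line is the midpoint of the two extreme points: leftmost at 46, rightmost at 90.
Optimal location = (46 + 90)/2 = 68; maximum distance = (90 − 46)/2 = 22.

location 68, max distance 22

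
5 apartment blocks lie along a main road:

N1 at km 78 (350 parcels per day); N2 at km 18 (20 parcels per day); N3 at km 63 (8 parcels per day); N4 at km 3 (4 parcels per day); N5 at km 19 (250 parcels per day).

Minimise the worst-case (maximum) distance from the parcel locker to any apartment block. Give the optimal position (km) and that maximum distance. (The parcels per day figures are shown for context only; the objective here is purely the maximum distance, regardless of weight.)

The 1-center on a line is the midpoint of the two extreme points: leftmost at 3, rightmost at 78.
Optimal location = (3 + 78)/2 = 40.5; maximum distance = (78 − 3)/2 = 37.5.

location 40.5, max distance 37.5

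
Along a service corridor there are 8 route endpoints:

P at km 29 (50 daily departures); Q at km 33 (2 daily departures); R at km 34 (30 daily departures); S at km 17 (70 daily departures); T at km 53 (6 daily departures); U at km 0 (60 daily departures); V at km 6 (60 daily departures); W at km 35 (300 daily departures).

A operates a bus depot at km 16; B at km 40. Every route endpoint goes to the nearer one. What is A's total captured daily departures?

190

The indifferent point is the midpoint (16+40)/2 = 28; route endpoints left of it (closer to A at 16) go to A, those right go to B.
  U at 0 (w=60) → A
  V at 6 (w=60) → A
  S at 17 (w=70) → A
  P at 29 (w=50) → B
  Q at 33 (w=2) → B
  R at 34 (w=30) → B
  W at 35 (w=300) → B
  T at 53 (w=6) → B
A captures 190; B captures 388.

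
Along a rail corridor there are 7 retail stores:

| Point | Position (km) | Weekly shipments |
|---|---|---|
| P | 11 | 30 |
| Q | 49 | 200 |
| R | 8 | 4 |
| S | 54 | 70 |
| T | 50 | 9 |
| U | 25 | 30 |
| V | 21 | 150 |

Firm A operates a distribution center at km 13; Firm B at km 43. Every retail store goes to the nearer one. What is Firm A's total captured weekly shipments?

The indifferent point is the midpoint (13+43)/2 = 28; retail stores left of it (closer to Firm A at 13) go to Firm A, those right go to Firm B.
  R at 8 (w=4) → Firm A
  P at 11 (w=30) → Firm A
  V at 21 (w=150) → Firm A
  U at 25 (w=30) → Firm A
  Q at 49 (w=200) → Firm B
  T at 50 (w=9) → Firm B
  S at 54 (w=70) → Firm B
Firm A captures 214; Firm B captures 279.

214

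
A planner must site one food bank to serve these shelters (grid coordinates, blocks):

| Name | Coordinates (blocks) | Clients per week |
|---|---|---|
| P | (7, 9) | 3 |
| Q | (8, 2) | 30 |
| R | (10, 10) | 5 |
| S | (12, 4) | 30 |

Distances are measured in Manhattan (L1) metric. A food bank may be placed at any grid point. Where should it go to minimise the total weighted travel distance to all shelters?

Manhattan distance separates: Σwᵢ(|x−xᵢ|+|y−yᵢ|) = Σwᵢ|x−xᵢ| + Σwᵢ|y−yᵢ|, so x and y are optimised independently as 1-D weighted medians.
Total weight W = 68; half = 34.
x-coordinate, sorted with cumulative weight:
  x=7 (P, w=3) cum 3
  x=8 (Q, w=30) cum 33
  x=10 (R, w=5) cum 38  ← median
  x=12 (S, w=30) cum 68
⇒ x* = 10
y-coordinate, sorted with cumulative weight:
  y=2 (Q, w=30) cum 30
  y=4 (S, w=30) cum 60  ← median
  y=9 (P, w=3) cum 63
  y=10 (R, w=5) cum 68
⇒ y* = 4

(10, 4)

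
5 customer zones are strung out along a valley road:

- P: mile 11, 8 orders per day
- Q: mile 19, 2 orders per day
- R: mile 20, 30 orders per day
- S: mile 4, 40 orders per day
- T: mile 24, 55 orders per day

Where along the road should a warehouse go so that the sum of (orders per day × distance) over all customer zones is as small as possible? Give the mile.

For a sum of weighted absolute distances on a line, the optimum is the weighted median (not the mean). Total weight W = 135; half-weight = 67.5.
Sort by position and accumulate weight:
  mile 4 (S, w=40) → cum 40
  mile 11 (P, w=8) → cum 48
  mile 19 (Q, w=2) → cum 50
  mile 20 (R, w=30) → cum 80  ≥ 67.5 → median here
  mile 24 (T, w=55) → cum 135
Optimal location: mile 20.

x = 20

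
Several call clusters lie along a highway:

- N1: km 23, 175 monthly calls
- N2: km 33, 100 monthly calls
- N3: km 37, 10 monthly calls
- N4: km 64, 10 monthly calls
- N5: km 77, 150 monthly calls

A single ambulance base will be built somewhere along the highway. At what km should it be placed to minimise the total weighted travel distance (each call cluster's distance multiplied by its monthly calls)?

For a sum of weighted absolute distances on a line, the optimum is the weighted median (not the mean). Total weight W = 445; half-weight = 222.5.
Sort by position and accumulate weight:
  km 23 (N1, w=175) → cum 175
  km 33 (N2, w=100) → cum 275  ≥ 222.5 → median here
  km 37 (N3, w=10) → cum 285
  km 64 (N4, w=10) → cum 295
  km 77 (N5, w=150) → cum 445
Optimal location: km 33.

x = 33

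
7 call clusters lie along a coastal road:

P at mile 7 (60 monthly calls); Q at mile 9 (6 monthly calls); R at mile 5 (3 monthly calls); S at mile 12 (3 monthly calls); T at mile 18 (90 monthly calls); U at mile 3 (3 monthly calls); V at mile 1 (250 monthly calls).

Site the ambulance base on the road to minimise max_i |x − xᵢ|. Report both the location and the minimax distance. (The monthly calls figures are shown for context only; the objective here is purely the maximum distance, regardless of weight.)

location 9.5, max distance 8.5

The 1-center on a line is the midpoint of the two extreme points: leftmost at 1, rightmost at 18.
Optimal location = (1 + 18)/2 = 9.5; maximum distance = (18 − 1)/2 = 8.5.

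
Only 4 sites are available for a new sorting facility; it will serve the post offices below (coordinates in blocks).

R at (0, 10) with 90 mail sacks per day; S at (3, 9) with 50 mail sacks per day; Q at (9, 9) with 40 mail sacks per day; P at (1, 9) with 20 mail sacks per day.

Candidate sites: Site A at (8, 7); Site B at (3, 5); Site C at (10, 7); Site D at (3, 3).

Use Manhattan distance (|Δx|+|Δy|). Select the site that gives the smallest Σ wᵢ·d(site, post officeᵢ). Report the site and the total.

Site B, total 1440 blocks

Total weighted distance at each candidate:
  Site A (8, 7): total = 1640
  Site B (3, 5): total = 1440
  Site C (10, 7): total = 1960
  Site D (3, 3): total = 1840
Minimum is at Site B with total 1440 blocks.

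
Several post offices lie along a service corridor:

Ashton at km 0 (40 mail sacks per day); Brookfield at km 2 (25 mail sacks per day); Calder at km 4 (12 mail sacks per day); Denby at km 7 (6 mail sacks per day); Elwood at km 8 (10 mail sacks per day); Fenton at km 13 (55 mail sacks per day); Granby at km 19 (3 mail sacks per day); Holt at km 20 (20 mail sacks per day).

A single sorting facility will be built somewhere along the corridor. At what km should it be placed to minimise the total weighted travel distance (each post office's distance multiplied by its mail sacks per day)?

x = 8

For a sum of weighted absolute distances on a line, the optimum is the weighted median (not the mean). Total weight W = 171; half-weight = 85.5.
Sort by position and accumulate weight:
  km 0 (Ashton, w=40) → cum 40
  km 2 (Brookfield, w=25) → cum 65
  km 4 (Calder, w=12) → cum 77
  km 7 (Denby, w=6) → cum 83
  km 8 (Elwood, w=10) → cum 93  ≥ 85.5 → median here
  km 13 (Fenton, w=55) → cum 148
  km 19 (Granby, w=3) → cum 151
  km 20 (Holt, w=20) → cum 171
Optimal location: km 8.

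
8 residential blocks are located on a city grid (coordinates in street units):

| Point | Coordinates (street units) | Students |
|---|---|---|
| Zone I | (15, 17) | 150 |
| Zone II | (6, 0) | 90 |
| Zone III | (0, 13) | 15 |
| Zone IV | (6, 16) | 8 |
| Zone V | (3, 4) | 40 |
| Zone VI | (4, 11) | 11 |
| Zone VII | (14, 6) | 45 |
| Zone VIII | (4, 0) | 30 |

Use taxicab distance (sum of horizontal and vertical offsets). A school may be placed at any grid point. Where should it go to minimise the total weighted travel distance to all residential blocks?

(14, 6)

Manhattan distance separates: Σwᵢ(|x−xᵢ|+|y−yᵢ|) = Σwᵢ|x−xᵢ| + Σwᵢ|y−yᵢ|, so x and y are optimised independently as 1-D weighted medians.
Total weight W = 389; half = 194.5.
x-coordinate, sorted with cumulative weight:
  x=0 (Zone III, w=15) cum 15
  x=3 (Zone V, w=40) cum 55
  x=4 (Zone VI, w=11) cum 66
  x=4 (Zone VIII, w=30) cum 96
  x=6 (Zone II, w=90) cum 186
  x=6 (Zone IV, w=8) cum 194
  x=14 (Zone VII, w=45) cum 239  ← median
  x=15 (Zone I, w=150) cum 389
⇒ x* = 14
y-coordinate, sorted with cumulative weight:
  y=0 (Zone II, w=90) cum 90
  y=0 (Zone VIII, w=30) cum 120
  y=4 (Zone V, w=40) cum 160
  y=6 (Zone VII, w=45) cum 205  ← median
  y=11 (Zone VI, w=11) cum 216
  y=13 (Zone III, w=15) cum 231
  y=16 (Zone IV, w=8) cum 239
  y=17 (Zone I, w=150) cum 389
⇒ y* = 6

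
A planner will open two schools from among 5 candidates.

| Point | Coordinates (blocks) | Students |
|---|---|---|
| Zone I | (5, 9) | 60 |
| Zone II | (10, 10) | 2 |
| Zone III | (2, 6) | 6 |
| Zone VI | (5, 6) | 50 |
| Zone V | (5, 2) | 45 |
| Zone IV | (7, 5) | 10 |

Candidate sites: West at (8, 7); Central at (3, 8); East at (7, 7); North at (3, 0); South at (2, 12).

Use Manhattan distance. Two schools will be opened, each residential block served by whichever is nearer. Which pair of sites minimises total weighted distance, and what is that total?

Evaluate every pair (each demand assigned to the nearer of the two):
  {East, North}: total = 638
  {Central, North}: total = 666
  {Central, East}: total = 695
  {West, North}: total = 762
  {West, East}: total = 771
  {East, South}: total = 773
  {West, Central}: total = 798
  {Central, South}: total = 846
  {West, South}: total = 936
  {North, South}: total = 1086
Best pair: {East, North} with total 638.

{East, North}, total 638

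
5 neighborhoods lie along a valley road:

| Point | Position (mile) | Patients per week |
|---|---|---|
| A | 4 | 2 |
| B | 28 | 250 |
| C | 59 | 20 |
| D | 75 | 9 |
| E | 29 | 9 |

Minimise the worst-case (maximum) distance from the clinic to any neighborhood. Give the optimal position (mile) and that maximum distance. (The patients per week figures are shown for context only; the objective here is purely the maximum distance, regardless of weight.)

The 1-center on a line is the midpoint of the two extreme points: leftmost at 4, rightmost at 75.
Optimal location = (4 + 75)/2 = 39.5; maximum distance = (75 − 4)/2 = 35.5.

location 39.5, max distance 35.5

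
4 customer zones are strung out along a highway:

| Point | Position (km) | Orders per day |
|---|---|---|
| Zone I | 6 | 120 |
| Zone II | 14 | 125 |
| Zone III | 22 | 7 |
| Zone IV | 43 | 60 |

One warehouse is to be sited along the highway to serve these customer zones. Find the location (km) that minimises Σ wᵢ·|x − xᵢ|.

x = 14

For a sum of weighted absolute distances on a line, the optimum is the weighted median (not the mean). Total weight W = 312; half-weight = 156.
Sort by position and accumulate weight:
  km 6 (Zone I, w=120) → cum 120
  km 14 (Zone II, w=125) → cum 245  ≥ 156 → median here
  km 22 (Zone III, w=7) → cum 252
  km 43 (Zone IV, w=60) → cum 312
Optimal location: km 14.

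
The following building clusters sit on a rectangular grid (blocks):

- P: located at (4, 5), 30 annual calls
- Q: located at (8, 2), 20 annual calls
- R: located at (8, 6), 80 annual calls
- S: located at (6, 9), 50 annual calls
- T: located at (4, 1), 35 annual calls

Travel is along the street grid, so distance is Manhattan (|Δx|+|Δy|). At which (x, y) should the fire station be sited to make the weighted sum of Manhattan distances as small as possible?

Manhattan distance separates: Σwᵢ(|x−xᵢ|+|y−yᵢ|) = Σwᵢ|x−xᵢ| + Σwᵢ|y−yᵢ|, so x and y are optimised independently as 1-D weighted medians.
Total weight W = 215; half = 107.5.
x-coordinate, sorted with cumulative weight:
  x=4 (P, w=30) cum 30
  x=4 (T, w=35) cum 65
  x=6 (S, w=50) cum 115  ← median
  x=8 (Q, w=20) cum 135
  x=8 (R, w=80) cum 215
⇒ x* = 6
y-coordinate, sorted with cumulative weight:
  y=1 (T, w=35) cum 35
  y=2 (Q, w=20) cum 55
  y=5 (P, w=30) cum 85
  y=6 (R, w=80) cum 165  ← median
  y=9 (S, w=50) cum 215
⇒ y* = 6

(6, 6)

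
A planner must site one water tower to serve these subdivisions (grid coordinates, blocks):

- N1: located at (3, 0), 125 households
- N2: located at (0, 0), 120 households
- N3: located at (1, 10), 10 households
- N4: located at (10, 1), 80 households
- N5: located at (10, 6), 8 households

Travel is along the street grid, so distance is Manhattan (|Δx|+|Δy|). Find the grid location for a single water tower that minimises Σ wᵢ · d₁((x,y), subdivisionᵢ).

(3, 0)

Manhattan distance separates: Σwᵢ(|x−xᵢ|+|y−yᵢ|) = Σwᵢ|x−xᵢ| + Σwᵢ|y−yᵢ|, so x and y are optimised independently as 1-D weighted medians.
Total weight W = 343; half = 171.5.
x-coordinate, sorted with cumulative weight:
  x=0 (N2, w=120) cum 120
  x=1 (N3, w=10) cum 130
  x=3 (N1, w=125) cum 255  ← median
  x=10 (N4, w=80) cum 335
  x=10 (N5, w=8) cum 343
⇒ x* = 3
y-coordinate, sorted with cumulative weight:
  y=0 (N1, w=125) cum 125
  y=0 (N2, w=120) cum 245  ← median
  y=1 (N4, w=80) cum 325
  y=6 (N5, w=8) cum 333
  y=10 (N3, w=10) cum 343
⇒ y* = 0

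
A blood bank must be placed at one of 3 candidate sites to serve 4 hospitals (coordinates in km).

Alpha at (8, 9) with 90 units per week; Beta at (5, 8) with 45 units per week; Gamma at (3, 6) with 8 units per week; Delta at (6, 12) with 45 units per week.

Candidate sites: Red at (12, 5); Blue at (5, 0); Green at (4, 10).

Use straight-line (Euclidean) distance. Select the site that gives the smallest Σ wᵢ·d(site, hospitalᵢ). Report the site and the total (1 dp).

Green, total 632.0 km

Total weighted distance at each candidate:
  Red (12, 5): total = 1339.1
  Blue (5, 0): total = 1806.3
  Green (4, 10): total = 632.0
Minimum is at Green with total 632.0 km.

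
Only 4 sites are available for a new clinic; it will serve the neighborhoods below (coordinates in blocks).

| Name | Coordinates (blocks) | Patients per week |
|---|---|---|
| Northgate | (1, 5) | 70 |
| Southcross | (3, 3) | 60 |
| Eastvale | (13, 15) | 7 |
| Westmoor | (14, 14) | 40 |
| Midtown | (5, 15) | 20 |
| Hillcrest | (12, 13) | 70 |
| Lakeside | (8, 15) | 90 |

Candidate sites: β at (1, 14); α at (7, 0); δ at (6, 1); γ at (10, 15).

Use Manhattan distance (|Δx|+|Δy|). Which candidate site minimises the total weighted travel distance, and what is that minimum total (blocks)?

γ, total 3251 blocks

Total weighted distance at each candidate:
  β (1, 14): total = 3681
  α (7, 0): total = 5217
  δ (6, 1): total = 4917
  γ (10, 15): total = 3251
Minimum is at γ with total 3251 blocks.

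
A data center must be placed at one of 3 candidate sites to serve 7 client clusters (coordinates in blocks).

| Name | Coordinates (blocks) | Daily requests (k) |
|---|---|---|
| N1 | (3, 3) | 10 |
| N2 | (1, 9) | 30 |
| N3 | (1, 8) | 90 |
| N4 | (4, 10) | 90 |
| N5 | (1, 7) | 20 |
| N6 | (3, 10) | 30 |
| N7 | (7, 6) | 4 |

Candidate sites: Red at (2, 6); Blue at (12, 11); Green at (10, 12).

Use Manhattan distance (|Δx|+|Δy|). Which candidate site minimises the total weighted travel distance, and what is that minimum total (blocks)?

Red, total 1180 blocks

Total weighted distance at each candidate:
  Red (2, 6): total = 1180
  Blue (12, 11): total = 3270
  Green (10, 12): total = 2996
Minimum is at Red with total 1180 blocks.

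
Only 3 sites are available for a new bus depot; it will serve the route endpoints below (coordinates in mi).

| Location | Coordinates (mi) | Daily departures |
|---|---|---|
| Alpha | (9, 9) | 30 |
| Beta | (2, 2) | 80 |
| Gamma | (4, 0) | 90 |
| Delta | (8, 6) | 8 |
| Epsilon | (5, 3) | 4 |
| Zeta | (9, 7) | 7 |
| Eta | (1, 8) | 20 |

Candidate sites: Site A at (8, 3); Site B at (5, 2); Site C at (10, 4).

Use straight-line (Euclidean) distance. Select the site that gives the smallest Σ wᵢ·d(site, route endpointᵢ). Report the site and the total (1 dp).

Total weighted distance at each candidate:
  Site A (8, 3): total = 1356.0
  Site B (5, 2): total = 916.2
  Site C (10, 4): total = 1723.8
Minimum is at Site B with total 916.2 mi.

Site B, total 916.2 mi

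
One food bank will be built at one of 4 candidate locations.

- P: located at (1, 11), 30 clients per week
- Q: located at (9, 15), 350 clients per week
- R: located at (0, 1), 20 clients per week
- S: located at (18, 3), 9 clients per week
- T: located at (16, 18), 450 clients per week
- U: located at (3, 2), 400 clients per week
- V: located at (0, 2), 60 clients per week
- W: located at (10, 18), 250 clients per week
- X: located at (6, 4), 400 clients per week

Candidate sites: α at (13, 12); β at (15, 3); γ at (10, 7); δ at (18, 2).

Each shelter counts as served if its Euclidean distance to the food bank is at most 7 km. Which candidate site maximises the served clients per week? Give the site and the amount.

Coverage radius r = 7 km; a point is covered iff (Δx)²+(Δy)² ≤ 7² = 49.
  α (13, 12): covers {Q, T, W} → 1050
  β (15, 3): covers {S} → 9
  γ (10, 7): covers {X} → 400
  δ (18, 2): covers {S} → 9
Maximum coverage at α: 1050 clients per week.

α, covering 1050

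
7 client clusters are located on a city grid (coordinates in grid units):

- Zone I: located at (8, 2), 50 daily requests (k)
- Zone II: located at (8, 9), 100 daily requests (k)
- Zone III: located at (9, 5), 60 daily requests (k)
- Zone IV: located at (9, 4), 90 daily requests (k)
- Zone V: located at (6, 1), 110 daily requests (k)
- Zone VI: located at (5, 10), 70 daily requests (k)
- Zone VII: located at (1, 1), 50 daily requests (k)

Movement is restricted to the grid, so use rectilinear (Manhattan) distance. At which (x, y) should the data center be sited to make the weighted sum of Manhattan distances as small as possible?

(8, 4)

Manhattan distance separates: Σwᵢ(|x−xᵢ|+|y−yᵢ|) = Σwᵢ|x−xᵢ| + Σwᵢ|y−yᵢ|, so x and y are optimised independently as 1-D weighted medians.
Total weight W = 530; half = 265.
x-coordinate, sorted with cumulative weight:
  x=1 (Zone VII, w=50) cum 50
  x=5 (Zone VI, w=70) cum 120
  x=6 (Zone V, w=110) cum 230
  x=8 (Zone I, w=50) cum 280  ← median
  x=8 (Zone II, w=100) cum 380
  x=9 (Zone III, w=60) cum 440
  x=9 (Zone IV, w=90) cum 530
⇒ x* = 8
y-coordinate, sorted with cumulative weight:
  y=1 (Zone V, w=110) cum 110
  y=1 (Zone VII, w=50) cum 160
  y=2 (Zone I, w=50) cum 210
  y=4 (Zone IV, w=90) cum 300  ← median
  y=5 (Zone III, w=60) cum 360
  y=9 (Zone II, w=100) cum 460
  y=10 (Zone VI, w=70) cum 530
⇒ y* = 4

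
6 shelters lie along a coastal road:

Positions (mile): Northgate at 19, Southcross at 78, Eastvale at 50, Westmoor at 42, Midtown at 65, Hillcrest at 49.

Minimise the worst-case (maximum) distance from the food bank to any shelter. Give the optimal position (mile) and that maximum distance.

The 1-center on a line is the midpoint of the two extreme points: leftmost at 19, rightmost at 78.
Optimal location = (19 + 78)/2 = 48.5; maximum distance = (78 − 19)/2 = 29.5.

location 48.5, max distance 29.5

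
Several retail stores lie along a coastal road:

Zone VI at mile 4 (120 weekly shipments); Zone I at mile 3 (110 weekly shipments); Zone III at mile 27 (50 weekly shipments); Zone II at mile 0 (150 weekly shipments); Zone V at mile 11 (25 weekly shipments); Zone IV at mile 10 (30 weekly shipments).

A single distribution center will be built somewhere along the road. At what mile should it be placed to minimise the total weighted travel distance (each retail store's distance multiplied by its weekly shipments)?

x = 3

For a sum of weighted absolute distances on a line, the optimum is the weighted median (not the mean). Total weight W = 485; half-weight = 242.5.
Sort by position and accumulate weight:
  mile 0 (Zone II, w=150) → cum 150
  mile 3 (Zone I, w=110) → cum 260  ≥ 242.5 → median here
  mile 4 (Zone VI, w=120) → cum 380
  mile 10 (Zone IV, w=30) → cum 410
  mile 11 (Zone V, w=25) → cum 435
  mile 27 (Zone III, w=50) → cum 485
Optimal location: mile 3.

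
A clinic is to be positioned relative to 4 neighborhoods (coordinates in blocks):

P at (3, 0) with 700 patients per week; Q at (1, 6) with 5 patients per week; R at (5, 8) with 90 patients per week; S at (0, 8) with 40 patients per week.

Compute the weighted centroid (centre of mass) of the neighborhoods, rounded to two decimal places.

The minimiser of Σwᵢ‖p−pᵢ‖² is the weighted centroid p* = (Σwᵢpᵢ)/(Σwᵢ).
Σwᵢ = 835.
Σwᵢxᵢ = 700·3 + 5·1 + 90·5 + 40·0 = 2555.
Σwᵢyᵢ = 700·0 + 5·6 + 90·8 + 40·8 = 1070.
x* = 2555/835 = 3.06, y* = 1070/835 = 1.28.

(3.06, 1.28)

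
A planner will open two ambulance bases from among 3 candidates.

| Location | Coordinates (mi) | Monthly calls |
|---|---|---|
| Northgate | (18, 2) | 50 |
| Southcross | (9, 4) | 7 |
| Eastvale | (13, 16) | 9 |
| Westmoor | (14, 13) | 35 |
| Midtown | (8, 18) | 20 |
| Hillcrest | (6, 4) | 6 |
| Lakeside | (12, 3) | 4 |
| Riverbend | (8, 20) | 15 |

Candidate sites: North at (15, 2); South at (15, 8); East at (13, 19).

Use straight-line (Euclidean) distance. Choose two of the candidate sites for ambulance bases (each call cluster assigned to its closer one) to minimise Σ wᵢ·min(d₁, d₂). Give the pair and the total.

Evaluate every pair (each demand assigned to the nearer of the two):
  {North, East}: total = 680.6
  {South, East}: total = 852.2
  {North, South}: total = 967.4
Best pair: {North, East} with total 680.6.

{North, East}, total 680.6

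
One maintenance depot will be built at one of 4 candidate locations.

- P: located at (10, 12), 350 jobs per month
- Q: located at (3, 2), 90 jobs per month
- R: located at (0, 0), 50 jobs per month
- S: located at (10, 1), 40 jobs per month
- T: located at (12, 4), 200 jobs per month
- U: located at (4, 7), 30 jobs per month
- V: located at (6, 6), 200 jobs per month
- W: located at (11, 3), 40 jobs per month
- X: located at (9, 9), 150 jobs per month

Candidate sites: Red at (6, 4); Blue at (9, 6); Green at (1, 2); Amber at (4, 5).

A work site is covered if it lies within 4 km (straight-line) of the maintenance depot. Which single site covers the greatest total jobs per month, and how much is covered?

Coverage radius r = 4 km; a point is covered iff (Δx)²+(Δy)² ≤ 4² = 16.
  Red (6, 4): covers {Q, U, V} → 320
  Blue (9, 6): covers {T, V, W, X} → 590
  Green (1, 2): covers {Q, R} → 140
  Amber (4, 5): covers {Q, U, V} → 320
Maximum coverage at Blue: 590 jobs per month.

Blue, covering 590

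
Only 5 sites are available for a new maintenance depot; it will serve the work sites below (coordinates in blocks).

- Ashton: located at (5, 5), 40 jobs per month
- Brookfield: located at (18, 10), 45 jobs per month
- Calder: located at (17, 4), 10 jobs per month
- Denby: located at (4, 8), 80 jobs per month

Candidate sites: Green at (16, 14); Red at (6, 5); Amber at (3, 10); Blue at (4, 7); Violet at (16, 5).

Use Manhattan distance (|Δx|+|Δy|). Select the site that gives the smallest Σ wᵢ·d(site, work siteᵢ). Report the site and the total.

Total weighted distance at each candidate:
  Green (16, 14): total = 2620
  Red (6, 5): total = 1325
  Amber (3, 10): total = 1395
  Blue (4, 7): total = 1125
  Violet (16, 5): total = 1975
Minimum is at Blue with total 1125 blocks.

Blue, total 1125 blocks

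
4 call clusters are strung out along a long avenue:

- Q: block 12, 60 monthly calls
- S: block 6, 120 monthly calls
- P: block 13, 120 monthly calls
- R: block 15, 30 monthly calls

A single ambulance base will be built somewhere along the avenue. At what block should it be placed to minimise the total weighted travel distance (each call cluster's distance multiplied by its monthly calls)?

x = 12

For a sum of weighted absolute distances on a line, the optimum is the weighted median (not the mean). Total weight W = 330; half-weight = 165.
Sort by position and accumulate weight:
  block 6 (S, w=120) → cum 120
  block 12 (Q, w=60) → cum 180  ≥ 165 → median here
  block 13 (P, w=120) → cum 300
  block 15 (R, w=30) → cum 330
Optimal location: block 12.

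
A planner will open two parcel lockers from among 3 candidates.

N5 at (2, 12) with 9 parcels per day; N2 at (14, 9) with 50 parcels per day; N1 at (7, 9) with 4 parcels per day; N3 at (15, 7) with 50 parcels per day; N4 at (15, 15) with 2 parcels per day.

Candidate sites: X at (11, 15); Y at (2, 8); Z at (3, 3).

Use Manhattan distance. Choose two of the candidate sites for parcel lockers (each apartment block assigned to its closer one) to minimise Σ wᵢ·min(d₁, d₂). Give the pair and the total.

{X, Y}, total 1118

Evaluate every pair (each demand assigned to the nearer of the two):
  {X, Y}: total = 1118
  {X, Z}: total = 1188
  {Y, Z}: total = 1450
Best pair: {X, Y} with total 1118.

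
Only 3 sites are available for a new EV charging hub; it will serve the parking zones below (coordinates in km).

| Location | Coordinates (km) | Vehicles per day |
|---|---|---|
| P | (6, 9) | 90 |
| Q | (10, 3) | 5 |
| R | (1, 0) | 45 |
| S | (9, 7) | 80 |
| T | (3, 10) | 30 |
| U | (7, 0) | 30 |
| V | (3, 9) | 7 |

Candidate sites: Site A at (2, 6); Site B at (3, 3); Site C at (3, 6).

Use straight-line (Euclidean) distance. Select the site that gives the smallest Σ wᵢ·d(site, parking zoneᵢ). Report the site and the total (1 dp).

Site C, total 1548.5 km

Total weighted distance at each candidate:
  Site A (2, 6): total = 1712.3
  Site B (3, 3): total = 1779.9
  Site C (3, 6): total = 1548.5
Minimum is at Site C with total 1548.5 km.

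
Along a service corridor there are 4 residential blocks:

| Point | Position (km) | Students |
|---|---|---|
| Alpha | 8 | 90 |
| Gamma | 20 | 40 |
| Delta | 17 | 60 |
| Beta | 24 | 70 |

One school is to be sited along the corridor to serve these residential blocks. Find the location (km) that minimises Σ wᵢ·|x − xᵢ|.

For a sum of weighted absolute distances on a line, the optimum is the weighted median (not the mean). Total weight W = 260; half-weight = 130.
Sort by position and accumulate weight:
  km 8 (Alpha, w=90) → cum 90
  km 17 (Delta, w=60) → cum 150  ≥ 130 → median here
  km 20 (Gamma, w=40) → cum 190
  km 24 (Beta, w=70) → cum 260
Optimal location: km 17.

x = 17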